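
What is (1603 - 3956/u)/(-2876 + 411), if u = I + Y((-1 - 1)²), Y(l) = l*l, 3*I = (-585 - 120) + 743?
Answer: -293/493 ≈ -0.59432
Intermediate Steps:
I = 38/3 (I = ((-585 - 120) + 743)/3 = (-705 + 743)/3 = (⅓)*38 = 38/3 ≈ 12.667)
Y(l) = l²
u = 86/3 (u = 38/3 + ((-1 - 1)²)² = 38/3 + ((-2)²)² = 38/3 + 4² = 38/3 + 16 = 86/3 ≈ 28.667)
(1603 - 3956/u)/(-2876 + 411) = (1603 - 3956/86/3)/(-2876 + 411) = (1603 - 3956*3/86)/(-2465) = (1603 - 138)*(-1/2465) = 1465*(-1/2465) = -293/493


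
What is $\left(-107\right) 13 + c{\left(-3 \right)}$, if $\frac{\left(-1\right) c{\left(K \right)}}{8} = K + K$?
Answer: $-1343$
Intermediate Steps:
$c{\left(K \right)} = - 16 K$ ($c{\left(K \right)} = - 8 \left(K + K\right) = - 8 \cdot 2 K = - 16 K$)
$\left(-107\right) 13 + c{\left(-3 \right)} = \left(-107\right) 13 - -48 = -1391 + 48 = -1343$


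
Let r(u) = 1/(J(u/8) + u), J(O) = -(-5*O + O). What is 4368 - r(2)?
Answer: 13103/3 ≈ 4367.7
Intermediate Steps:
J(O) = 4*O (J(O) = -(-4)*O = 4*O)
r(u) = 2/(3*u) (r(u) = 1/(4*(u/8) + u) = 1/(u/2 + u) = 1/(3*u/2) = 2/(3*u))
4368 - r(2) = 4368 - 2/(3*2) = 4368 - 1*⅓ = 4368 - ⅓ = 13103/3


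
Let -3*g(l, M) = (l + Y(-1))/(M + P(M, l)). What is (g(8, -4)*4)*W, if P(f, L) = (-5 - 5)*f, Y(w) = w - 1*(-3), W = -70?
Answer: 700/27 ≈ 25.926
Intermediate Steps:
Y(w) = 3 + w (Y(w) = w + 3 = 3 + w)
P(f, L) = -10*f
g(l, M) = (2 + l)/(27*M) (g(l, M) = -(l + (3 - 1))/(3*(M - 10*M)) = -(l + 2)/(3*((-9*M))) = -(2 + l)*(-1/(9*M))/3 = -(-1)*(2 + l)/(27*M) = (2 + l)/(27*M))
(g(8, -4)*4)*W = (((1/27)*(2 + 8)/(-4))*4)*(-70) = (((1/27)*(-1/4)*10)*4)*(-70) = -5/54*4*(-70) = -10/27*(-70) = 700/27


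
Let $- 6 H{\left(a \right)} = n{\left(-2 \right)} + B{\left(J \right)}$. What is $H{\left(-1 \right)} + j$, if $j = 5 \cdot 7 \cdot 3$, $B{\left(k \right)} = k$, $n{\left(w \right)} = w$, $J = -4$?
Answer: $106$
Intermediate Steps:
$j = 105$ ($j = 35 \cdot 3 = 105$)
$H{\left(a \right)} = 1$ ($H{\left(a \right)} = - \frac{-2 - 4}{6} = \left(- \frac{1}{6}\right) \left(-6\right) = 1$)
$H{\left(-1 \right)} + j = 1 + 105 = 106$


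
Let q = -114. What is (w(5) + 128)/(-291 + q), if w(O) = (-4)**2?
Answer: -16/45 ≈ -0.35556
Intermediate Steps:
w(O) = 16
(w(5) + 128)/(-291 + q) = (16 + 128)/(-291 - 114) = 144/(-405) = 144*(-1/405) = -16/45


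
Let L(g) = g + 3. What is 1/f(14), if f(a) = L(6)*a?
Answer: 1/126 ≈ 0.0079365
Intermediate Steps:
L(g) = 3 + g
f(a) = 9*a (f(a) = (3 + 6)*a = 9*a)
1/f(14) = 1/(9*14) = 1/126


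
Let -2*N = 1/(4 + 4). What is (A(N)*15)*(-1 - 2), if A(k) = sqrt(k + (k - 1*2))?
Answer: -45*I*sqrt(34)/4 ≈ -65.598*I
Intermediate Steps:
N = -1/16 (N = -1/(2*(4 + 4)) = -1/2/8 = -1/2*1/8 = -1/16 ≈ -0.062500)
A(k) = sqrt(-2 + 2*k) (A(k) = sqrt(k + (k - 2)) = sqrt(k + (-2 + k)) = sqrt(-2 + 2*k))
(A(N)*15)*(-1 - 2) = (sqrt(-2 + 2*(-1/16))*15)*(-1 - 2) = (sqrt(-2 - 1/8)*15)*(-3) = (sqrt(-17/8)*15)*(-3) = ((I*sqrt(34)/4)*15)*(-3) = (15*I*sqrt(34)/4)*(-3) = -45*I*sqrt(34)/4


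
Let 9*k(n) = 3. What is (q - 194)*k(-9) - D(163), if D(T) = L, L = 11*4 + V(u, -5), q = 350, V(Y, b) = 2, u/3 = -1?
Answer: 6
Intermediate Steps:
u = -3 (u = 3*(-1) = -3)
k(n) = ⅓ (k(n) = (⅑)*3 = ⅓)
L = 46 (L = 11*4 + 2 = 44 + 2 = 46)
D(T) = 46
(q - 194)*k(-9) - D(163) = (350 - 194)*(⅓) - 1*46 = 156*(⅓) - 46 = 52 - 46 = 6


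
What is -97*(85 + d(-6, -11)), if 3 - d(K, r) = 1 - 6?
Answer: -9021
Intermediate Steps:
d(K, r) = 8 (d(K, r) = 3 - (1 - 6) = 3 - 1*(-5) = 3 + 5 = 8)
-97*(85 + d(-6, -11)) = -97*(85 + 8) = -97*93 = -9021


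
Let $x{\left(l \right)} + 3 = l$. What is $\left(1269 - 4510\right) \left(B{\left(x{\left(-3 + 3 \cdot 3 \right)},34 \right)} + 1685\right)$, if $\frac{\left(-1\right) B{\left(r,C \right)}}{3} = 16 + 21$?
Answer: $-5101334$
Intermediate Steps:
$x{\left(l \right)} = -3 + l$
$B{\left(r,C \right)} = -111$ ($B{\left(r,C \right)} = - 3 \left(16 + 21\right) = \left(-3\right) 37 = -111$)
$\left(1269 - 4510\right) \left(B{\left(x{\left(-3 + 3 \cdot 3 \right)},34 \right)} + 1685\right) = \left(1269 - 4510\right) \left(-111 + 1685\right) = \left(-3241\right) 1574 = -5101334$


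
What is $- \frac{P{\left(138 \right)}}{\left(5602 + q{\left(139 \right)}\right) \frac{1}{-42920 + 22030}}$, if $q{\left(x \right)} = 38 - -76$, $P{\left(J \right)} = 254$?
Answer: $\frac{1326515}{1429} \approx 928.28$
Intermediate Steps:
$q{\left(x \right)} = 114$ ($q{\left(x \right)} = 38 + 76 = 114$)
$- \frac{P{\left(138 \right)}}{\left(5602 + q{\left(139 \right)}\right) \frac{1}{-42920 + 22030}} = - \frac{254}{\left(5602 + 114\right) \frac{1}{-42920 + 22030}} = - \frac{254}{5716 \frac{1}{-20890}} = - \frac{254}{5716 \left(- \frac{1}{20890}\right)} = - \frac{254}{- \frac{2858}{10445}} = - \frac{254 \left(-10445\right)}{2858} = \left(-1\right) \left(- \frac{1326515}{1429}\right) = \frac{1326515}{1429}$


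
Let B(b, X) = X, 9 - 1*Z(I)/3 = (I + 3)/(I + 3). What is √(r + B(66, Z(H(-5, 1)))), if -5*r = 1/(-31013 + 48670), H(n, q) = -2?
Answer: √187061701115/88285 ≈ 4.8990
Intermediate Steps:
Z(I) = 24 (Z(I) = 27 - 3*(I + 3)/(I + 3) = 27 - 3*(3 + I)/(3 + I) = 27 - 3*1 = 27 - 3 = 24)
r = -1/88285 (r = -1/(5*(-31013 + 48670)) = -⅕/17657 = -⅕*1/17657 = -1/88285 ≈ -1.1327e-5)
√(r + B(66, Z(H(-5, 1)))) = √(-1/88285 + 24) = √(2118839/88285) = √187061701115/88285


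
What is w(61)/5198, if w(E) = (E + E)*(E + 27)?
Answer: 5368/2599 ≈ 2.0654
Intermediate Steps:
w(E) = 2*E*(27 + E) (w(E) = (2*E)*(27 + E) = 2*E*(27 + E))
w(61)/5198 = (2*61*(27 + 61))/5198 = (2*61*88)*(1/5198) = 10736*(1/5198) = 5368/2599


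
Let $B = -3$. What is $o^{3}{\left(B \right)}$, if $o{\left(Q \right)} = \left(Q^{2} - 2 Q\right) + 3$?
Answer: $5832$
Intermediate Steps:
$o{\left(Q \right)} = 3 + Q^{2} - 2 Q$
$o^{3}{\left(B \right)} = \left(3 + \left(-3\right)^{2} - -6\right)^{3} = \left(3 + 9 + 6\right)^{3} = 18^{3} = 5832$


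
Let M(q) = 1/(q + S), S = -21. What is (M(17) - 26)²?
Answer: 11025/16 ≈ 689.06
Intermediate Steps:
M(q) = 1/(-21 + q) (M(q) = 1/(q - 21) = 1/(-21 + q))
(M(17) - 26)² = (1/(-21 + 17) - 26)² = (1/(-4) - 26)² = (-¼ - 26)² = (-105/4)² = 11025/16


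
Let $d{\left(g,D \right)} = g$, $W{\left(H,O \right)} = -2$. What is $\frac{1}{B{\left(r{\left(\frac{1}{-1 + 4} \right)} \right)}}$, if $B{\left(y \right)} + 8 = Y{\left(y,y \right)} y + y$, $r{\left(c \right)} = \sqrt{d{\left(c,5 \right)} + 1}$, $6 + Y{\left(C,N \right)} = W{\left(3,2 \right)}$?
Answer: $6 - \frac{7 \sqrt{3}}{2} \approx -0.062178$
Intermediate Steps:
$Y{\left(C,N \right)} = -8$ ($Y{\left(C,N \right)} = -6 - 2 = -8$)
$r{\left(c \right)} = \sqrt{1 + c}$ ($r{\left(c \right)} = \sqrt{c + 1} = \sqrt{1 + c}$)
$B{\left(y \right)} = -8 - 7 y$ ($B{\left(y \right)} = -8 + \left(- 8 y + y\right) = -8 - 7 y$)
$\frac{1}{B{\left(r{\left(\frac{1}{-1 + 4} \right)} \right)}} = \frac{1}{-8 - 7 \sqrt{1 + \frac{1}{-1 + 4}}} = \frac{1}{-8 - 7 \sqrt{1 + \frac{1}{3}}} = \frac{1}{-8 - 7 \sqrt{\frac{4}{3}}} = \frac{1}{-8 - 7 \frac{2 \sqrt{3}}{3}} = \frac{1}{-8 - \frac{14 \sqrt{3}}{3}}$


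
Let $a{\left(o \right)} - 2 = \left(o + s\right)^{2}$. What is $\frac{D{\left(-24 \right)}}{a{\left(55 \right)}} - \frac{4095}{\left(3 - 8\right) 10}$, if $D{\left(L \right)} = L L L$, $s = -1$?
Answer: $\frac{1125801}{14590} \approx 77.162$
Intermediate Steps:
$a{\left(o \right)} = 2 + \left(-1 + o\right)^{2}$ ($a{\left(o \right)} = 2 + \left(o - 1\right)^{2} = 2 + \left(-1 + o\right)^{2}$)
$D{\left(L \right)} = L^{3}$ ($D{\left(L \right)} = L^{2} L = L^{3}$)
$\frac{D{\left(-24 \right)}}{a{\left(55 \right)}} - \frac{4095}{\left(3 - 8\right) 10} = \frac{\left(-24\right)^{3}}{2 + \left(-1 + 55\right)^{2}} - \frac{4095}{\left(3 - 8\right) 10} = - \frac{13824}{2 + 54^{2}} - \frac{4095}{\left(-5\right) 10} = - \frac{13824}{2 + 2916} - \frac{4095}{-50} = - \frac{13824}{2918} - - \frac{819}{10} = \left(-13824\right) \frac{1}{2918} + \frac{819}{10} = - \frac{6912}{1459} + \frac{819}{10} = \frac{1125801}{14590}$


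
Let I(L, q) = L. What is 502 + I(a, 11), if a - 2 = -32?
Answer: 472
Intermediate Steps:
a = -30 (a = 2 - 32 = -30)
502 + I(a, 11) = 502 - 30 = 472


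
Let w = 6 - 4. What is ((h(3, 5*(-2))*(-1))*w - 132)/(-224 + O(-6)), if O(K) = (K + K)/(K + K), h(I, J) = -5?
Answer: 122/223 ≈ 0.54708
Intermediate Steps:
w = 2
O(K) = 1 (O(K) = (2*K)/((2*K)) = (2*K)*(1/(2*K)) = 1)
((h(3, 5*(-2))*(-1))*w - 132)/(-224 + O(-6)) = (-5*(-1)*2 - 132)/(-224 + 1) = (5*2 - 132)/(-223) = (10 - 132)*(-1/223) = -122*(-1/223) = 122/223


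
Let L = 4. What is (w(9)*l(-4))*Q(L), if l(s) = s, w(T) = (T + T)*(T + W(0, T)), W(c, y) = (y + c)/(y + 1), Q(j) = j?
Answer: -14256/5 ≈ -2851.2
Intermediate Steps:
W(c, y) = (c + y)/(1 + y)
w(T) = 2*T*(T + T/(1 + T)) (w(T) = (T + T)*(T + (0 + T)/(1 + T)) = (2*T)*(T + T/(1 + T)) = 2*T*(T + T/(1 + T)))
(w(9)*l(-4))*Q(L) = ((2*9²*(2 + 9)/(1 + 9))*(-4))*4 = ((2*81*11/10)*(-4))*4 = ((2*81*(⅒)*11)*(-4))*4 = ((891/5)*(-4))*4 = -3564/5*4 = -14256/5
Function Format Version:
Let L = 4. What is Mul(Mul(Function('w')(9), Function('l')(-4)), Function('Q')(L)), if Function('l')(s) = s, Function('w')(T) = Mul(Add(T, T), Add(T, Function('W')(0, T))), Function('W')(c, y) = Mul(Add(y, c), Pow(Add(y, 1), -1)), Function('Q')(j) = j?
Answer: Rational(-14256, 5) ≈ -2851.2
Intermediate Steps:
Function('W')(c, y) = Mul(Pow(Add(1, y), -1), Add(c, y)) (Function('W')(c, y) = Mul(Add(c, y), Pow(Add(1, y), -1)) = Mul(Pow(Add(1, y), -1), Add(c, y)))
Function('w')(T) = Mul(2, T, Add(T, Mul(T, Pow(Add(1, T), -1)))) (Function('w')(T) = Mul(Add(T, T), Add(T, Mul(Pow(Add(1, T), -1), Add(0, T)))) = Mul(Mul(2, T), Add(T, Mul(Pow(Add(1, T), -1), T))) = Mul(Mul(2, T), Add(T, Mul(T, Pow(Add(1, T), -1)))) = Mul(2, T, Add(T, Mul(T, Pow(Add(1, T), -1)))))
Mul(Mul(Function('w')(9), Function('l')(-4)), Function('Q')(L)) = Mul(Mul(Mul(2, Pow(9, 2), Pow(Add(1, 9), -1), Add(2, 9)), -4), 4) = Mul(Mul(Mul(2, 81, Pow(10, -1), 11), -4), 4) = Mul(Mul(Mul(2, 81, Rational(1, 10), 11), -4), 4) = Mul(Mul(Rational(891, 5), -4), 4) = Mul(Rational(-3564, 5), 4) = Rational(-14256, 5)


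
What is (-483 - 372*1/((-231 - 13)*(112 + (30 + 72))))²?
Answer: 39752886290121/170406916 ≈ 2.3328e+5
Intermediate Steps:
(-483 - 372*1/((-231 - 13)*(112 + (30 + 72))))² = (-483 - 372*(-1/(244*(112 + 102))))² = (-483 - 372/(214*(-244)))² = (-483 - 372/(-52216))² = (-483 - 372*(-1/52216))² = (-483 + 93/13054)² = (-6304989/13054)² = 39752886290121/170406916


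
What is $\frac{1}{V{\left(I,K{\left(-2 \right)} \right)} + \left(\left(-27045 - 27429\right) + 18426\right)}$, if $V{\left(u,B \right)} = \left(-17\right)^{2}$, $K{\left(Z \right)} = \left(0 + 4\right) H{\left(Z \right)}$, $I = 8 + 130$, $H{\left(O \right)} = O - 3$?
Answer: $- \frac{1}{35759} \approx -2.7965 \cdot 10^{-5}$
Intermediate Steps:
$H{\left(O \right)} = -3 + O$
$I = 138$
$K{\left(Z \right)} = -12 + 4 Z$ ($K{\left(Z \right)} = \left(0 + 4\right) \left(-3 + Z\right) = 4 \left(-3 + Z\right) = -12 + 4 Z$)
$V{\left(u,B \right)} = 289$
$\frac{1}{V{\left(I,K{\left(-2 \right)} \right)} + \left(\left(-27045 - 27429\right) + 18426\right)} = \frac{1}{289 + \left(\left(-27045 - 27429\right) + 18426\right)} = \frac{1}{289 + \left(-54474 + 18426\right)} = \frac{1}{289 - 36048} = \frac{1}{-35759} = - \frac{1}{35759}$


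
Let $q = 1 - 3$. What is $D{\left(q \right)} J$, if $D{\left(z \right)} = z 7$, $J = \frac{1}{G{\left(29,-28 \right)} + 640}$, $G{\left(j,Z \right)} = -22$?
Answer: $- \frac{7}{309} \approx -0.022654$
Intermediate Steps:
$q = -2$
$J = \frac{1}{618}$ ($J = \frac{1}{-22 + 640} = \frac{1}{618} \approx 0.0016181$)
$D{\left(z \right)} = 7 z$
$D{\left(q \right)} J = 7 \left(-2\right) \frac{1}{618} = \left(-14\right) \frac{1}{618} = - \frac{7}{309}$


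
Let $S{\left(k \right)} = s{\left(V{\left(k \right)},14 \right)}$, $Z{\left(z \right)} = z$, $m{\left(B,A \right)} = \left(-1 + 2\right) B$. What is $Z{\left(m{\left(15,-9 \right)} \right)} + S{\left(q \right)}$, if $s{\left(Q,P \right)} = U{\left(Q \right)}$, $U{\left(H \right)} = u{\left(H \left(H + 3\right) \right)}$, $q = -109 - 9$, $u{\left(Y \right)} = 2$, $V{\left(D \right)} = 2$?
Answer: $17$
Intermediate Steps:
$m{\left(B,A \right)} = B$ ($m{\left(B,A \right)} = 1 B = B$)
$q = -118$
$U{\left(H \right)} = 2$
$s{\left(Q,P \right)} = 2$
$S{\left(k \right)} = 2$
$Z{\left(m{\left(15,-9 \right)} \right)} + S{\left(q \right)} = 15 + 2 = 17$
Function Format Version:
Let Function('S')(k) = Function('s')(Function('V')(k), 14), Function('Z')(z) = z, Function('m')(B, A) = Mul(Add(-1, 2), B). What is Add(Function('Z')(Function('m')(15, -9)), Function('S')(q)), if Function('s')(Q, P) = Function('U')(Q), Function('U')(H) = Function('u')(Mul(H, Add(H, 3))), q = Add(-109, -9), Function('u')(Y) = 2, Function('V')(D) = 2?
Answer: 17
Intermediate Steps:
Function('m')(B, A) = B (Function('m')(B, A) = Mul(1, B) = B)
q = -118
Function('U')(H) = 2
Function('s')(Q, P) = 2
Function('S')(k) = 2
Add(Function('Z')(Function('m')(15, -9)), Function('S')(q)) = Add(15, 2) = 17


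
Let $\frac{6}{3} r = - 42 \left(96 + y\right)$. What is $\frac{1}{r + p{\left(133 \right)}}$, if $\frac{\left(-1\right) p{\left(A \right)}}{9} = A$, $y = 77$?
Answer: $- \frac{1}{4830} \approx -0.00020704$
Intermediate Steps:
$p{\left(A \right)} = - 9 A$
$r = -3633$ ($r = \frac{\left(-42\right) \left(96 + 77\right)}{2} = \frac{\left(-42\right) 173}{2} = \frac{1}{2} \left(-7266\right) = -3633$)
$\frac{1}{r + p{\left(133 \right)}} = \frac{1}{-3633 - 1197} = \frac{1}{-4830} = - \frac{1}{4830}$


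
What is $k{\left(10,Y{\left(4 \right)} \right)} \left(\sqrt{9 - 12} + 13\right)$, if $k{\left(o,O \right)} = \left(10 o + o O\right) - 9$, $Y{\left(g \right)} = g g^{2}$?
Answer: $9503 + 731 i \sqrt{3} \approx 9503.0 + 1266.1 i$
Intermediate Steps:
$Y{\left(g \right)} = g^{3}$
$k{\left(o,O \right)} = -9 + 10 o + O o$ ($k{\left(o,O \right)} = \left(10 o + O o\right) - 9 = -9 + 10 o + O o$)
$k{\left(10,Y{\left(4 \right)} \right)} \left(\sqrt{9 - 12} + 13\right) = \left(-9 + 10 \cdot 10 + 4^{3} \cdot 10\right) \left(\sqrt{9 - 12} + 13\right) = \left(-9 + 100 + 64 \cdot 10\right) \left(\sqrt{-3} + 13\right) = \left(-9 + 100 + 640\right) \left(i \sqrt{3} + 13\right) = 731 \left(13 + i \sqrt{3}\right) = 9503 + 731 i \sqrt{3}$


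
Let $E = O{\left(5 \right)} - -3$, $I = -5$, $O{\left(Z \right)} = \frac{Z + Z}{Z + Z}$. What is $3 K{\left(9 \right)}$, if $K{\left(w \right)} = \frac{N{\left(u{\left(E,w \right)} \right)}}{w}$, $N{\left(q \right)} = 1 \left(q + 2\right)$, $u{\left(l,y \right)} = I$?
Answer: $-1$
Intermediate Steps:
$O{\left(Z \right)} = 1$ ($O{\left(Z \right)} = \frac{2 Z}{2 Z} = 2 Z \frac{1}{2 Z} = 1$)
$E = 4$ ($E = 1 - -3 = 1 + 3 = 4$)
$u{\left(l,y \right)} = -5$
$N{\left(q \right)} = 2 + q$ ($N{\left(q \right)} = 1 \left(2 + q\right) = 2 + q$)
$K{\left(w \right)} = - \frac{3}{w}$ ($K{\left(w \right)} = \frac{2 - 5}{w} = - \frac{3}{w}$)
$3 K{\left(9 \right)} = 3 \left(- \frac{3}{9}\right) = 3 \left(\left(-3\right) \frac{1}{9}\right) = 3 \left(- \frac{1}{3}\right) = -1$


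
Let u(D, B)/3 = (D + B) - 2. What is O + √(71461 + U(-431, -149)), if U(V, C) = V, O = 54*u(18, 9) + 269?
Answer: 4319 + √71030 ≈ 4585.5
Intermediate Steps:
u(D, B) = -6 + 3*B + 3*D (u(D, B) = 3*((D + B) - 2) = 3*((B + D) - 2) = 3*(-2 + B + D) = -6 + 3*B + 3*D)
O = 4319 (O = 54*(-6 + 3*9 + 3*18) + 269 = 54*(-6 + 27 + 54) + 269 = 54*75 + 269 = 4050 + 269 = 4319)
O + √(71461 + U(-431, -149)) = 4319 + √(71461 - 431) = 4319 + √71030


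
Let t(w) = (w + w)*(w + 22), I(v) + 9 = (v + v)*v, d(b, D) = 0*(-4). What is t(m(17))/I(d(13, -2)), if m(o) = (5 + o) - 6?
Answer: -1216/9 ≈ -135.11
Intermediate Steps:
d(b, D) = 0
m(o) = -1 + o
I(v) = -9 + 2*v² (I(v) = -9 + (v + v)*v = -9 + (2*v)*v = -9 + 2*v²)
t(w) = 2*w*(22 + w) (t(w) = (2*w)*(22 + w) = 2*w*(22 + w))
t(m(17))/I(d(13, -2)) = (2*(-1 + 17)*(22 + (-1 + 17)))/(-9 + 2*0²) = (2*16*(22 + 16))/(-9 + 2*0) = (2*16*38)/(-9 + 0) = 1216/(-9) = 1216*(-⅑) = -1216/9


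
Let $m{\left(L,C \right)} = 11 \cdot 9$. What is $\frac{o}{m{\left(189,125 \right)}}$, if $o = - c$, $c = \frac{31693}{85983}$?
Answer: $- \frac{31693}{8512317} \approx -0.0037232$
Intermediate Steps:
$m{\left(L,C \right)} = 99$
$c = \frac{31693}{85983}$ ($c = 31693 \cdot \frac{1}{85983} = \frac{31693}{85983} \approx 0.3686$)
$o = - \frac{31693}{85983}$ ($o = \left(-1\right) \frac{31693}{85983} = - \frac{31693}{85983} \approx -0.3686$)
$\frac{o}{m{\left(189,125 \right)}} = - \frac{31693}{85983 \cdot 99} = \left(- \frac{31693}{85983}\right) \frac{1}{99} = - \frac{31693}{8512317}$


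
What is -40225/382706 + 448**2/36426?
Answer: 37672694587/6970224378 ≈ 5.4048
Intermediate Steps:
-40225/382706 + 448**2/36426 = -40225*1/382706 + 200704*(1/36426) = -40225/382706 + 100352/18213 = 37672694587/6970224378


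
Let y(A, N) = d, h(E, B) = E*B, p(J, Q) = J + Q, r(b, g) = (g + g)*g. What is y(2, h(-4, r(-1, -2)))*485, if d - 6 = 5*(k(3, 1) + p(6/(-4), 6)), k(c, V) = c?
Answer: 42195/2 ≈ 21098.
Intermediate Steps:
r(b, g) = 2*g² (r(b, g) = (2*g)*g = 2*g²)
h(E, B) = B*E
d = 87/2 (d = 6 + 5*(3 + (6/(-4) + 6)) = 6 + 5*(3 + (6*(-¼) + 6)) = 6 + 5*(3 + (-3/2 + 6)) = 6 + 5*(3 + 9/2) = 6 + 5*(15/2) = 6 + 75/2 = 87/2 ≈ 43.500)
y(A, N) = 87/2
y(2, h(-4, r(-1, -2)))*485 = (87/2)*485 = 42195/2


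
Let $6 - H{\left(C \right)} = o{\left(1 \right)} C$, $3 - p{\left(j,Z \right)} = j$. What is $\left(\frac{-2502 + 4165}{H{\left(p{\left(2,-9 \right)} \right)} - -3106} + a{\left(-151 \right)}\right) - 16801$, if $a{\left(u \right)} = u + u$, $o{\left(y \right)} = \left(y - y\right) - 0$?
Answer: $- \frac{53222873}{3112} \approx -17102.0$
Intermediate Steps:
$p{\left(j,Z \right)} = 3 - j$
$o{\left(y \right)} = 0$ ($o{\left(y \right)} = 0 + 0 = 0$)
$a{\left(u \right)} = 2 u$
$H{\left(C \right)} = 6$ ($H{\left(C \right)} = 6 - 0 C = 6 - 0 = 6 + 0 = 6$)
$\left(\frac{-2502 + 4165}{H{\left(p{\left(2,-9 \right)} \right)} - -3106} + a{\left(-151 \right)}\right) - 16801 = \left(\frac{-2502 + 4165}{6 - -3106} + 2 \left(-151\right)\right) - 16801 = \left(\frac{1663}{6 + \left(-4623 + 7729\right)} - 302\right) - 16801 = \left(\frac{1663}{6 + 3106} - 302\right) - 16801 = \left(\frac{1663}{3112} - 302\right) - 16801 = - \frac{938161}{3112} - 16801 = - \frac{53222873}{3112}$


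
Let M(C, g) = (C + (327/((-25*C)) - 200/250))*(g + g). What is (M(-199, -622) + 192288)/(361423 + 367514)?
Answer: 730922744/1208820525 ≈ 0.60466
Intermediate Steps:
M(C, g) = 2*g*(-⅘ + C - 327/(25*C)) (M(C, g) = (C + (327*(-1/(25*C)) - 200*1/250))*(2*g) = (C + (-327/(25*C) - ⅘))*(2*g) = (C + (-⅘ - 327/(25*C)))*(2*g) = (-⅘ + C - 327/(25*C))*(2*g) = 2*g*(-⅘ + C - 327/(25*C)))
(M(-199, -622) + 192288)/(361423 + 367514) = ((2/25)*(-622)*(-327 + 5*(-199)*(-4 + 5*(-199)))/(-199) + 192288)/(361423 + 367514) = ((2/25)*(-622)*(-1/199)*(-327 + 5*(-199)*(-4 - 995)) + 192288)/728937 = ((2/25)*(-622)*(-1/199)*(-327 + 5*(-199)*(-999)) + 192288)*(1/728937) = ((2/25)*(-622)*(-1/199)*(-327 + 994005) + 192288)*(1/728937) = ((2/25)*(-622)*(-1/199)*993678 + 192288)*(1/728937) = (1236135432/4975 + 192288)*(1/728937) = (2192768232/4975)*(1/728937) = 730922744/1208820525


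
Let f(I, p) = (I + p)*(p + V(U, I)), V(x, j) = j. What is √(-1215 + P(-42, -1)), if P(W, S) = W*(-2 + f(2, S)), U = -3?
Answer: I*√1173 ≈ 34.249*I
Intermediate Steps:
f(I, p) = (I + p)² (f(I, p) = (I + p)*(p + I) = (I + p)*(I + p) = (I + p)²)
P(W, S) = W*(2 + S² + 4*S) (P(W, S) = W*(-2 + (2² + S² + 2*2*S)) = W*(-2 + (4 + S² + 4*S)) = W*(2 + S² + 4*S))
√(-1215 + P(-42, -1)) = √(-1215 - 42*(2 + (-1)² + 4*(-1))) = √(-1215 - 42*(2 + 1 - 4)) = √(-1215 - 42*(-1)) = √(-1215 + 42) = √(-1173) = I*√1173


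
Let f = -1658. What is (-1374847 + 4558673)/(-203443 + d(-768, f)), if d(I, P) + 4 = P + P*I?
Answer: 3183826/1068239 ≈ 2.9804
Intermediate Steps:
d(I, P) = -4 + P + I*P (d(I, P) = -4 + (P + P*I) = -4 + (P + I*P) = -4 + P + I*P)
(-1374847 + 4558673)/(-203443 + d(-768, f)) = (-1374847 + 4558673)/(-203443 + (-4 - 1658 - 768*(-1658))) = 3183826/(-203443 + (-4 - 1658 + 1273344)) = 3183826/(-203443 + 1271682) = 3183826/1068239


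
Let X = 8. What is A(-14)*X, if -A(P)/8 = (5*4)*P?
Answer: 17920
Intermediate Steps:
A(P) = -160*P (A(P) = -8*5*4*P = -160*P)
A(-14)*X = -160*(-14)*8 = 2240*8 = 17920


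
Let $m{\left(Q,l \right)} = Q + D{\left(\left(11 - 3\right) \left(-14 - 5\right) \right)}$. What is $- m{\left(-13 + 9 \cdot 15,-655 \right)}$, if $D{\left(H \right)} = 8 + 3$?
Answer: $-133$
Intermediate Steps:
$D{\left(H \right)} = 11$
$m{\left(Q,l \right)} = 11 + Q$ ($m{\left(Q,l \right)} = Q + 11 = 11 + Q$)
$- m{\left(-13 + 9 \cdot 15,-655 \right)} = - (11 + \left(-13 + 9 \cdot 15\right)) = - (11 + \left(-13 + 135\right)) = - (11 + 122) = \left(-1\right) 133 = -133$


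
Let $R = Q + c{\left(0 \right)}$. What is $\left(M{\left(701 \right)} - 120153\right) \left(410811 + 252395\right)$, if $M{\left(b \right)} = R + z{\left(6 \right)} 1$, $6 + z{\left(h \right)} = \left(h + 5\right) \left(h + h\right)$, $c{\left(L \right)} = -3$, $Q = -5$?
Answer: $-79607932210$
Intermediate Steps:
$R = -8$ ($R = -5 - 3 = -8$)
$z{\left(h \right)} = -6 + 2 h \left(5 + h\right)$ ($z{\left(h \right)} = -6 + \left(h + 5\right) \left(h + h\right) = -6 + \left(5 + h\right) 2 h = -6 + 2 h \left(5 + h\right)$)
$M{\left(b \right)} = 118$ ($M{\left(b \right)} = -8 + \left(-6 + 2 \cdot 6^{2} + 10 \cdot 6\right) 1 = -8 + \left(-6 + 2 \cdot 36 + 60\right) 1 = -8 + \left(-6 + 72 + 60\right) 1 = -8 + 126 \cdot 1 = -8 + 126 = 118$)
$\left(M{\left(701 \right)} - 120153\right) \left(410811 + 252395\right) = \left(118 - 120153\right) \left(410811 + 252395\right) = \left(-120035\right) 663206 = -79607932210$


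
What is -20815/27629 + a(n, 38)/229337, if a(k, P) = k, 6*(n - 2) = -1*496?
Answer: -14327635183/19009055919 ≈ -0.75373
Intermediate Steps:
n = -242/3 (n = 2 + (-1*496)/6 = 2 + (⅙)*(-496) = 2 - 248/3 = -242/3 ≈ -80.667)
-20815/27629 + a(n, 38)/229337 = -20815/27629 - 242/3/229337 = -20815*1/27629 - 242/3*1/229337 = -20815/27629 - 242/688011 = -14327635183/19009055919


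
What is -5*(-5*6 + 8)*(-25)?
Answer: -2750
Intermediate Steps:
-5*(-5*6 + 8)*(-25) = -5*(-30 + 8)*(-25) = -5*(-22)*(-25) = 110*(-25) = -2750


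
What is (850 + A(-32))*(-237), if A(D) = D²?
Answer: -444138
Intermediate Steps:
(850 + A(-32))*(-237) = (850 + (-32)²)*(-237) = (850 + 1024)*(-237) = 1874*(-237) = -444138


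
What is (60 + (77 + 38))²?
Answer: 30625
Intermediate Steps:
(60 + (77 + 38))² = (60 + 115)² = 175² = 30625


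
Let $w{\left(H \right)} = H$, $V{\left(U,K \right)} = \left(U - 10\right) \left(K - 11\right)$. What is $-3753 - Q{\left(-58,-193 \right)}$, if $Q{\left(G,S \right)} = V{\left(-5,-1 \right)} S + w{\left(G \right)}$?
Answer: $31045$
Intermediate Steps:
$V{\left(U,K \right)} = \left(-11 + K\right) \left(-10 + U\right)$ ($V{\left(U,K \right)} = \left(-10 + U\right) \left(-11 + K\right) = \left(-11 + K\right) \left(-10 + U\right)$)
$Q{\left(G,S \right)} = G + 180 S$ ($Q{\left(G,S \right)} = \left(110 - -55 - -10 - -5\right) S + G = \left(110 + 55 + 10 + 5\right) S + G = 180 S + G = G + 180 S$)
$-3753 - Q{\left(-58,-193 \right)} = -3753 - \left(-58 + 180 \left(-193\right)\right) = -3753 - \left(-58 - 34740\right) = -3753 - -34798 = -3753 + 34798 = 31045$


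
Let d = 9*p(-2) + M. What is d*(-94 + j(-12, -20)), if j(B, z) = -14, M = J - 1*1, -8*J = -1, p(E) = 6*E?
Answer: 23517/2 ≈ 11759.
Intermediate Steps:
J = ⅛ (J = -⅛*(-1) = ⅛ ≈ 0.12500)
M = -7/8 (M = ⅛ - 1*1 = ⅛ - 1 = -7/8 ≈ -0.87500)
d = -871/8 (d = 9*(6*(-2)) - 7/8 = 9*(-12) - 7/8 = -108 - 7/8 = -871/8 ≈ -108.88)
d*(-94 + j(-12, -20)) = -871*(-94 - 14)/8 = -871/8*(-108) = 23517/2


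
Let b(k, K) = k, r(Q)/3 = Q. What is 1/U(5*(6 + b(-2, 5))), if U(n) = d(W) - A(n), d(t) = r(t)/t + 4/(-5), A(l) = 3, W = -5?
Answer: -5/4 ≈ -1.2500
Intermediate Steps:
r(Q) = 3*Q
d(t) = 11/5 (d(t) = (3*t)/t + 4/(-5) = 3 + 4*(-⅕) = 3 - ⅘ = 11/5)
U(n) = -⅘ (U(n) = 11/5 - 1*3 = 11/5 - 3 = -⅘)
1/U(5*(6 + b(-2, 5))) = 1/(-⅘) = -5/4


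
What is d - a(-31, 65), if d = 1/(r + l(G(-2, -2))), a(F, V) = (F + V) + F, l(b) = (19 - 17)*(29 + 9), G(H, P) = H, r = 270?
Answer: -1037/346 ≈ -2.9971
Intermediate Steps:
l(b) = 76 (l(b) = 2*38 = 76)
a(F, V) = V + 2*F
d = 1/346 (d = 1/(270 + 76) = 1/346 ≈ 0.0028902)
d - a(-31, 65) = 1/346 - (65 + 2*(-31)) = 1/346 - (65 - 62) = 1/346 - 1*3 = 1/346 - 3 = -1037/346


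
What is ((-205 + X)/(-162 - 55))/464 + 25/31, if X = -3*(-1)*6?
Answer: 81387/100688 ≈ 0.80831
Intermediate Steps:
X = 18 (X = 3*6 = 18)
((-205 + X)/(-162 - 55))/464 + 25/31 = ((-205 + 18)/(-162 - 55))/464 + 25/31 = -187/(-217)*(1/464) + 25*(1/31) = -187*(-1/217)*(1/464) + 25/31 = (187/217)*(1/464) + 25/31 = 187/100688 + 25/31 = 81387/100688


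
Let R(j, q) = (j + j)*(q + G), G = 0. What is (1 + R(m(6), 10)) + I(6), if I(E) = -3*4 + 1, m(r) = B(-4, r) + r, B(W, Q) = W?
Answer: 30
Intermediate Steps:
m(r) = -4 + r
I(E) = -11 (I(E) = -12 + 1 = -11)
R(j, q) = 2*j*q (R(j, q) = (j + j)*(q + 0) = (2*j)*q = 2*j*q)
(1 + R(m(6), 10)) + I(6) = (1 + 2*(-4 + 6)*10) - 11 = (1 + 2*2*10) - 11 = (1 + 40) - 11 = 41 - 11 = 30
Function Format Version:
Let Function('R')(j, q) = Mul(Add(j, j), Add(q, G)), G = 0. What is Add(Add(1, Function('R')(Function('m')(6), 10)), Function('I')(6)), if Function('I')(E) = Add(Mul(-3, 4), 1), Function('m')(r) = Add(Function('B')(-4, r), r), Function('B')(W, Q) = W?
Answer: 30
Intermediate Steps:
Function('m')(r) = Add(-4, r)
Function('I')(E) = -11 (Function('I')(E) = Add(-12, 1) = -11)
Function('R')(j, q) = Mul(2, j, q) (Function('R')(j, q) = Mul(Add(j, j), Add(q, 0)) = Mul(Mul(2, j), q) = Mul(2, j, q))
Add(Add(1, Function('R')(Function('m')(6), 10)), Function('I')(6)) = Add(Add(1, Mul(2, Add(-4, 6), 10)), -11) = Add(Add(1, Mul(2, 2, 10)), -11) = Add(Add(1, 40), -11) = Add(41, -11) = 30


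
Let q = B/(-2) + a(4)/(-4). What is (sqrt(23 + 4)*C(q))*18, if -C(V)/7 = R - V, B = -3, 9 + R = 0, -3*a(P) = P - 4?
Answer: 3969*sqrt(3) ≈ 6874.5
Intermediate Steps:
a(P) = 4/3 - P/3 (a(P) = -(P - 4)/3 = -(-4 + P)/3 = 4/3 - P/3)
R = -9 (R = -9 + 0 = -9)
q = 3/2 (q = -3/(-2) + (4/3 - 1/3*4)/(-4) = -3*(-1/2) + (4/3 - 4/3)*(-1/4) = 3/2 + 0*(-1/4) = 3/2 + 0 = 3/2 ≈ 1.5000)
C(V) = 63 + 7*V (C(V) = -7*(-9 - V) = 63 + 7*V)
(sqrt(23 + 4)*C(q))*18 = (sqrt(23 + 4)*(63 + 7*(3/2)))*18 = (sqrt(27)*(63 + 21/2))*18 = ((3*sqrt(3))*(147/2))*18 = (441*sqrt(3)/2)*18 = 3969*sqrt(3)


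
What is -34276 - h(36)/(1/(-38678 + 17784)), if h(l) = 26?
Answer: 508968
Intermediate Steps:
-34276 - h(36)/(1/(-38678 + 17784)) = -34276 - 26/(1/(-38678 + 17784)) = -34276 - 26/(1/(-20894)) = -34276 - 26/(-1/20894) = -34276 - 26*(-20894) = -34276 - 1*(-543244) = -34276 + 543244 = 508968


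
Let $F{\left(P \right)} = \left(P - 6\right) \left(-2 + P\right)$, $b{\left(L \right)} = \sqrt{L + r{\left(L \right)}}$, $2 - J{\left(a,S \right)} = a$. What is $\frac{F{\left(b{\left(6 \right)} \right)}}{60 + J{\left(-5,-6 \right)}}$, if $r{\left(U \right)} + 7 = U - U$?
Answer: $\frac{11}{67} - \frac{8 i}{67} \approx 0.16418 - 0.1194 i$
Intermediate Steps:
$J{\left(a,S \right)} = 2 - a$
$r{\left(U \right)} = -7$ ($r{\left(U \right)} = -7 + \left(U - U\right) = -7 + 0 = -7$)
$b{\left(L \right)} = \sqrt{-7 + L}$ ($b{\left(L \right)} = \sqrt{L - 7} = \sqrt{-7 + L}$)
$F{\left(P \right)} = \left(-6 + P\right) \left(-2 + P\right)$
$\frac{F{\left(b{\left(6 \right)} \right)}}{60 + J{\left(-5,-6 \right)}} = \frac{12 + \left(\sqrt{-7 + 6}\right)^{2} - 8 \sqrt{-7 + 6}}{60 + \left(2 - -5\right)} = \frac{12 + \left(\sqrt{-1}\right)^{2} - 8 \sqrt{-1}}{60 + \left(2 + 5\right)} = \frac{12 + i^{2} - 8 i}{60 + 7} = \frac{12 - 1 - 8 i}{67} = \frac{11 - 8 i}{67} = \frac{11}{67} - \frac{8 i}{67}$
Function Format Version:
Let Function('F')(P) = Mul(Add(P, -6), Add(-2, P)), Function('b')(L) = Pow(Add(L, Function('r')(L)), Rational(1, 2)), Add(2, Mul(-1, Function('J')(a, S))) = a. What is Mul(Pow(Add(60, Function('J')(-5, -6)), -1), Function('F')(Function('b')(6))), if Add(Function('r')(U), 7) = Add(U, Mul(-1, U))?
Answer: Add(Rational(11, 67), Mul(Rational(-8, 67), I)) ≈ Add(0.16418, Mul(-0.11940, I))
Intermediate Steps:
Function('J')(a, S) = Add(2, Mul(-1, a))
Function('r')(U) = -7 (Function('r')(U) = Add(-7, Add(U, Mul(-1, U))) = Add(-7, 0) = -7)
Function('b')(L) = Pow(Add(-7, L), Rational(1, 2)) (Function('b')(L) = Pow(Add(L, -7), Rational(1, 2)) = Pow(Add(-7, L), Rational(1, 2)))
Function('F')(P) = Mul(Add(-6, P), Add(-2, P))
Mul(Pow(Add(60, Function('J')(-5, -6)), -1), Function('F')(Function('b')(6))) = Mul(Pow(Add(60, Add(2, Mul(-1, -5))), -1), Add(12, Pow(Pow(Add(-7, 6), Rational(1, 2)), 2), Mul(-8, Pow(Add(-7, 6), Rational(1, 2))))) = Mul(Pow(Add(60, Add(2, 5)), -1), Add(12, Pow(Pow(-1, Rational(1, 2)), 2), Mul(-8, Pow(-1, Rational(1, 2))))) = Mul(Pow(Add(60, 7), -1), Add(12, Pow(I, 2), Mul(-8, I))) = Mul(Pow(67, -1), Add(12, -1, Mul(-8, I))) = Mul(Rational(1, 67), Add(11, Mul(-8, I))) = Add(Rational(11, 67), Mul(Rational(-8, 67), I))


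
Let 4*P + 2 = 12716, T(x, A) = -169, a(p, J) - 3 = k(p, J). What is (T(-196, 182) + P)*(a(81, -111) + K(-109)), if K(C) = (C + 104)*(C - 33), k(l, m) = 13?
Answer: 2184897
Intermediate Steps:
a(p, J) = 16 (a(p, J) = 3 + 13 = 16)
P = 6357/2 (P = -½ + (¼)*12716 = -½ + 3179 = 6357/2 ≈ 3178.5)
K(C) = (-33 + C)*(104 + C) (K(C) = (104 + C)*(-33 + C) = (-33 + C)*(104 + C))
(T(-196, 182) + P)*(a(81, -111) + K(-109)) = (-169 + 6357/2)*(16 + (-3432 + (-109)² + 71*(-109))) = 6019*(16 + (-3432 + 11881 - 7739))/2 = 6019*(16 + 710)/2 = (6019/2)*726 = 2184897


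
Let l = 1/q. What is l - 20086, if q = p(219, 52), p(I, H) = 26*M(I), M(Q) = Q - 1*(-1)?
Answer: -114891919/5720 ≈ -20086.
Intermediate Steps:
M(Q) = 1 + Q (M(Q) = Q + 1 = 1 + Q)
p(I, H) = 26 + 26*I (p(I, H) = 26*(1 + I) = 26 + 26*I)
q = 5720 (q = 26 + 26*219 = 26 + 5694 = 5720)
l = 1/5720 ≈ 0.00017483
l - 20086 = 1/5720 - 20086 = -114891919/5720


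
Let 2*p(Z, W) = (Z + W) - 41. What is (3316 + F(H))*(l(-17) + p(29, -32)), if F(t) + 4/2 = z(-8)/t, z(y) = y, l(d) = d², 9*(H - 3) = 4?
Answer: 27410754/31 ≈ 8.8422e+5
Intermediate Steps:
H = 31/9 (H = 3 + (⅑)*4 = 3 + 4/9 = 31/9 ≈ 3.4444)
p(Z, W) = -41/2 + W/2 + Z/2 (p(Z, W) = ((Z + W) - 41)/2 = ((W + Z) - 41)/2 = (-41 + W + Z)/2 = -41/2 + W/2 + Z/2)
F(t) = -2 - 8/t
(3316 + F(H))*(l(-17) + p(29, -32)) = (3316 + (-2 - 8/31/9))*((-17)² + (-41/2 + (½)*(-32) + (½)*29)) = (3316 + (-2 - 8*9/31))*(289 + (-41/2 - 16 + 29/2)) = (3316 + (-2 - 72/31))*(289 - 22) = (3316 - 134/31)*267 = (102662/31)*267 = 27410754/31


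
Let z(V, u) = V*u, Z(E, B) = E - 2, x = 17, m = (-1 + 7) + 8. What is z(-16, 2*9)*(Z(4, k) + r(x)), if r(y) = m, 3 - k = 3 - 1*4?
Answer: -4608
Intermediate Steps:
m = 14 (m = 6 + 8 = 14)
k = 4 (k = 3 - (3 - 1*4) = 3 - (3 - 4) = 3 - 1*(-1) = 3 + 1 = 4)
r(y) = 14
Z(E, B) = -2 + E
z(-16, 2*9)*(Z(4, k) + r(x)) = (-32*9)*((-2 + 4) + 14) = (-16*18)*(2 + 14) = -288*16 = -4608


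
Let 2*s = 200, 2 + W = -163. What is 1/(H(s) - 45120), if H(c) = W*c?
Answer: -1/61620 ≈ -1.6228e-5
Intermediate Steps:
W = -165 (W = -2 - 163 = -165)
s = 100 (s = (1/2)*200 = 100)
H(c) = -165*c
1/(H(s) - 45120) = 1/(-165*100 - 45120) = 1/(-16500 - 45120) = 1/(-61620) = -1/61620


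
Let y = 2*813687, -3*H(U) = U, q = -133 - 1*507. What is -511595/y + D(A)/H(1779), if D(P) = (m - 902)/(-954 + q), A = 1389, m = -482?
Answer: -34702383329/109875875322 ≈ -0.31583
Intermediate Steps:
q = -640 (q = -133 - 507 = -640)
H(U) = -U/3
D(P) = 692/797 (D(P) = (-482 - 902)/(-954 - 640) = -1384/(-1594) = -1384*(-1/1594) = 692/797)
y = 1627374
-511595/y + D(A)/H(1779) = -511595/1627374 + 692/(797*((-⅓*1779))) = -511595*1/1627374 + (692/797)/(-593) = -73085/232482 + (692/797)*(-1/593) = -73085/232482 - 692/472621 = -34702383329/109875875322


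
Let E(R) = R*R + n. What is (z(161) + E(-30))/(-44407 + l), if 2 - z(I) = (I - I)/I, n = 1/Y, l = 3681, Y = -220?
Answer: -198439/8959720 ≈ -0.022148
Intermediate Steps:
n = -1/220 (n = 1/(-220) = -1/220 ≈ -0.0045455)
E(R) = -1/220 + R**2 (E(R) = R*R - 1/220 = R**2 - 1/220 = -1/220 + R**2)
z(I) = 2 (z(I) = 2 - (I - I)/I = 2 - 0/I = 2 - 1*0 = 2 + 0 = 2)
(z(161) + E(-30))/(-44407 + l) = (2 + (-1/220 + (-30)**2))/(-44407 + 3681) = (2 + (-1/220 + 900))/(-40726) = (2 + 197999/220)*(-1/40726) = (198439/220)*(-1/40726) = -198439/8959720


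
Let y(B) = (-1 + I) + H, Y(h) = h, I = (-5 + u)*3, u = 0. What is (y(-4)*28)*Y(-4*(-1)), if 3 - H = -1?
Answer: -1344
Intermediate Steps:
I = -15 (I = (-5 + 0)*3 = -5*3 = -15)
H = 4 (H = 3 - 1*(-1) = 3 + 1 = 4)
y(B) = -12 (y(B) = (-1 - 15) + 4 = -16 + 4 = -12)
(y(-4)*28)*Y(-4*(-1)) = (-12*28)*(-4*(-1)) = -336*4 = -1344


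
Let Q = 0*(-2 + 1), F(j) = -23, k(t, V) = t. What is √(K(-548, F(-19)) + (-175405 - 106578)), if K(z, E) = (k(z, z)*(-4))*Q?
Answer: I*√281983 ≈ 531.02*I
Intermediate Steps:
Q = 0 (Q = 0*(-1) = 0)
K(z, E) = 0 (K(z, E) = (z*(-4))*0 = -4*z*0 = 0)
√(K(-548, F(-19)) + (-175405 - 106578)) = √(0 + (-175405 - 106578)) = √(0 - 281983) = √(-281983) = I*√281983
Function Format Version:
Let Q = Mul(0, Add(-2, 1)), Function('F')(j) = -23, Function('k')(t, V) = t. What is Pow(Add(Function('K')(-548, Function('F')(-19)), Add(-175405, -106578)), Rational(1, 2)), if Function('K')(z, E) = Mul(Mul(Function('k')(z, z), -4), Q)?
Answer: Mul(I, Pow(281983, Rational(1, 2))) ≈ Mul(531.02, I)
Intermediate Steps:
Q = 0 (Q = Mul(0, -1) = 0)
Function('K')(z, E) = 0 (Function('K')(z, E) = Mul(Mul(z, -4), 0) = Mul(Mul(-4, z), 0) = 0)
Pow(Add(Function('K')(-548, Function('F')(-19)), Add(-175405, -106578)), Rational(1, 2)) = Pow(Add(0, Add(-175405, -106578)), Rational(1, 2)) = Pow(Add(0, -281983), Rational(1, 2)) = Pow(-281983, Rational(1, 2)) = Mul(I, Pow(281983, Rational(1, 2)))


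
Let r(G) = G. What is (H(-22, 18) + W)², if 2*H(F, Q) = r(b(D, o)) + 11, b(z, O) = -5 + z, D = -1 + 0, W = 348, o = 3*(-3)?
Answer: 491401/4 ≈ 1.2285e+5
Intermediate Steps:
o = -9
D = -1
H(F, Q) = 5/2 (H(F, Q) = ((-5 - 1) + 11)/2 = (-6 + 11)/2 = (½)*5 = 5/2)
(H(-22, 18) + W)² = (5/2 + 348)² = (701/2)² = 491401/4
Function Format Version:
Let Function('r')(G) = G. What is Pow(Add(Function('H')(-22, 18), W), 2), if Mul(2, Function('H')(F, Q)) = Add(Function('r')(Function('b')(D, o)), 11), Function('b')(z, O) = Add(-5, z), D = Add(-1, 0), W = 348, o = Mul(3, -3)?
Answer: Rational(491401, 4) ≈ 1.2285e+5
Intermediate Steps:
o = -9
D = -1
Function('H')(F, Q) = Rational(5, 2) (Function('H')(F, Q) = Mul(Rational(1, 2), Add(Add(-5, -1), 11)) = Mul(Rational(1, 2), Add(-6, 11)) = Mul(Rational(1, 2), 5) = Rational(5, 2))
Pow(Add(Function('H')(-22, 18), W), 2) = Pow(Add(Rational(5, 2), 348), 2) = Pow(Rational(701, 2), 2) = Rational(491401, 4)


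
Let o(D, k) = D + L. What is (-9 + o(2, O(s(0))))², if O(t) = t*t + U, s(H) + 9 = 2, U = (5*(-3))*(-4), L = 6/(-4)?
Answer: 289/4 ≈ 72.250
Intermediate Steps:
L = -3/2 (L = 6*(-¼) = -3/2 ≈ -1.5000)
U = 60 (U = -15*(-4) = 60)
s(H) = -7 (s(H) = -9 + 2 = -7)
O(t) = 60 + t² (O(t) = t*t + 60 = t² + 60 = 60 + t²)
o(D, k) = -3/2 + D (o(D, k) = D - 3/2 = -3/2 + D)
(-9 + o(2, O(s(0))))² = (-9 + (-3/2 + 2))² = (-9 + ½)² = (-17/2)² = 289/4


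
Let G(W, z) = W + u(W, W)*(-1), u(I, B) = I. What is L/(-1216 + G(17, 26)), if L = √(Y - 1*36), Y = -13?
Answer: -7*I/1216 ≈ -0.0057566*I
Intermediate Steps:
G(W, z) = 0 (G(W, z) = W + W*(-1) = W - W = 0)
L = 7*I (L = √(-13 - 1*36) = √(-13 - 36) = √(-49) = 7*I ≈ 7.0*I)
L/(-1216 + G(17, 26)) = (7*I)/(-1216 + 0) = (7*I)/(-1216) = (7*I)*(-1/1216) = -7*I/1216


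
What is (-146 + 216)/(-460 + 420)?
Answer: -7/4 ≈ -1.7500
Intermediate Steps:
(-146 + 216)/(-460 + 420) = 70/(-40) = 70*(-1/40) = -7/4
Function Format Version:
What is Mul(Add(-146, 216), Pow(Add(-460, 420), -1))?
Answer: Rational(-7, 4) ≈ -1.7500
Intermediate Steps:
Mul(Add(-146, 216), Pow(Add(-460, 420), -1)) = Mul(70, Pow(-40, -1)) = Mul(70, Rational(-1, 40)) = Rational(-7, 4)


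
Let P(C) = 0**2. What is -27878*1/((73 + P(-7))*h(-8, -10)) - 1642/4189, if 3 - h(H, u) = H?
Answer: -118099468/3363767 ≈ -35.109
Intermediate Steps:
P(C) = 0
h(H, u) = 3 - H
-27878*1/((73 + P(-7))*h(-8, -10)) - 1642/4189 = -27878*1/((3 - 1*(-8))*(73 + 0)) - 1642/4189 = -27878*1/(73*(3 + 8)) - 1642*1/4189 = -27878/(11*73) - 1642/4189 = -27878/803 - 1642/4189 = -118099468/3363767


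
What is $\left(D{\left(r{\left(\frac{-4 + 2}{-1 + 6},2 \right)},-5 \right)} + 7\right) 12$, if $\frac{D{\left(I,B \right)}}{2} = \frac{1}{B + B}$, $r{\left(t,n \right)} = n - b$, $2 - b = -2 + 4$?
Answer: $\frac{408}{5} \approx 81.6$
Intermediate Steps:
$b = 0$ ($b = 2 - \left(-2 + 4\right) = 2 - 2 = 0$)
$r{\left(t,n \right)} = n$ ($r{\left(t,n \right)} = n - 0 = n + 0 = n$)
$D{\left(I,B \right)} = \frac{1}{B}$ ($D{\left(I,B \right)} = \frac{2}{B + B} = \frac{2}{2 B} = 2 \frac{1}{2 B} = \frac{1}{B}$)
$\left(D{\left(r{\left(\frac{-4 + 2}{-1 + 6},2 \right)},-5 \right)} + 7\right) 12 = \left(\frac{1}{-5} + 7\right) 12 = \left(- \frac{1}{5} + 7\right) 12 = \frac{34}{5} \cdot 12 = \frac{408}{5}$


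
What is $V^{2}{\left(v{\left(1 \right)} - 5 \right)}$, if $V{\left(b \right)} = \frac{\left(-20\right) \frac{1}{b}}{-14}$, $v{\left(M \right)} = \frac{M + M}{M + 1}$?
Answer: $\frac{25}{196} \approx 0.12755$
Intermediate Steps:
$v{\left(M \right)} = \frac{2 M}{1 + M}$
$V{\left(b \right)} = \frac{10}{7 b}$ ($V{\left(b \right)} = - \frac{20}{b} \left(- \frac{1}{14}\right) = \frac{10}{7 b}$)
$V^{2}{\left(v{\left(1 \right)} - 5 \right)} = \left(\frac{10}{7 \left(2 \cdot 1 \frac{1}{1 + 1} - 5\right)}\right)^{2} = \left(\frac{10}{7 \left(2 \cdot 1 \cdot \frac{1}{2} - 5\right)}\right)^{2} = \left(\frac{10}{7 \left(1 - 5\right)}\right)^{2} = \left(\frac{10}{7 \left(-4\right)}\right)^{2} = \left(\frac{10}{7} \left(- \frac{1}{4}\right)\right)^{2} = \left(- \frac{5}{14}\right)^{2} = \frac{25}{196}$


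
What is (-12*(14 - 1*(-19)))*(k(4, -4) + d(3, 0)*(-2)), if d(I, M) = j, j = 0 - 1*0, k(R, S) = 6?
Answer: -2376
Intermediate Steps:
j = 0 (j = 0 + 0 = 0)
d(I, M) = 0
(-12*(14 - 1*(-19)))*(k(4, -4) + d(3, 0)*(-2)) = (-12*(14 - 1*(-19)))*(6 + 0*(-2)) = (-12*(14 + 19))*(6 + 0) = -12*33*6 = -396*6 = -2376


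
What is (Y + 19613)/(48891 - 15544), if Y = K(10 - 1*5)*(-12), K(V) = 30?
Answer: 19253/33347 ≈ 0.57735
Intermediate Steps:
Y = -360 (Y = 30*(-12) = -360)
(Y + 19613)/(48891 - 15544) = (-360 + 19613)/(48891 - 15544) = 19253/33347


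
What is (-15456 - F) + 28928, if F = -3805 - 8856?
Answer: 26133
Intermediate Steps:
F = -12661
(-15456 - F) + 28928 = (-15456 - 1*(-12661)) + 28928 = (-15456 + 12661) + 28928 = -2795 + 28928 = 26133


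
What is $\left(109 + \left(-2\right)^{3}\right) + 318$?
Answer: $419$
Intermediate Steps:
$\left(109 + \left(-2\right)^{3}\right) + 318 = \left(109 - 8\right) + 318 = 101 + 318 = 419$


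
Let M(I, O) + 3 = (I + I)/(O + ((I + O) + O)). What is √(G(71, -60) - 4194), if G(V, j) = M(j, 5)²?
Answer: I*√37745/3 ≈ 64.76*I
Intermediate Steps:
M(I, O) = -3 + 2*I/(I + 3*O) (M(I, O) = -3 + (I + I)/(O + ((I + O) + O)) = -3 + (2*I)/(O + (I + 2*O)) = -3 + (2*I)/(I + 3*O) = -3 + 2*I/(I + 3*O))
G(V, j) = (-45 - j)²/(15 + j)² (G(V, j) = ((-j - 9*5)/(j + 3*5))² = ((-j - 45)/(j + 15))² = ((-45 - j)/(15 + j))² = (-45 - j)²/(15 + j)²)
√(G(71, -60) - 4194) = √((45 - 60)²/(15 - 60)² - 4194) = √((-15)²/(-45)² - 4194) = √((1/2025)*225 - 4194) = √(⅑ - 4194) = √(-37745/9) = I*√37745/3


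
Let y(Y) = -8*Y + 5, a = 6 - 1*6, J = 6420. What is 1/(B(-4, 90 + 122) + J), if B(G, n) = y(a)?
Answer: 1/6425 ≈ 0.00015564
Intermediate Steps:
a = 0 (a = 6 - 6 = 0)
y(Y) = 5 - 8*Y
B(G, n) = 5 (B(G, n) = 5 - 8*0 = 5 + 0 = 5)
1/(B(-4, 90 + 122) + J) = 1/(5 + 6420) = 1/6425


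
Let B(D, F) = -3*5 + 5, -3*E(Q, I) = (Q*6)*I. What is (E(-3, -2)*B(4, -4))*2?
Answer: 240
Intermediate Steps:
E(Q, I) = -2*I*Q (E(Q, I) = -Q*6*I/3 = -6*Q*I/3 = -2*I*Q)
B(D, F) = -10 (B(D, F) = -15 + 5 = -10)
(E(-3, -2)*B(4, -4))*2 = (-2*(-2)*(-3)*(-10))*2 = -12*(-10)*2 = 120*2 = 240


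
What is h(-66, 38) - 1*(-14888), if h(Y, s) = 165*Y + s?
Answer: 4036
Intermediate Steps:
h(Y, s) = s + 165*Y
h(-66, 38) - 1*(-14888) = (38 + 165*(-66)) - 1*(-14888) = (38 - 10890) + 14888 = -10852 + 14888 = 4036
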